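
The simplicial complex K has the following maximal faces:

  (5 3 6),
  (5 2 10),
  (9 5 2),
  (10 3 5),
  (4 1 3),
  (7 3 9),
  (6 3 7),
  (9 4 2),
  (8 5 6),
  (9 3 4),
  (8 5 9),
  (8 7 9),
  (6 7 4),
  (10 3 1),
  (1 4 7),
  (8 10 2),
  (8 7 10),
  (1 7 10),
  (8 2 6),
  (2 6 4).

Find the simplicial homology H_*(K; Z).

H_0 = Z,  H_1 = Z ⊕ Z_2,  H_2 = 0.

Fix the vertex order 1 < 2 < 3 < 4 < 5 < 6 < 7 < 8 < 9 < 10 and write every simplex with vertices in increasing order. Then dim K = 2 and the simplices of K are:

  0-simplices (10): [1], [2], [3], [4], [5], [6], [7], [8], [9], [10]
  1-simplices (30): (30 of them)
  2-simplices (20): (20 of them)

so the chain groups are C_0 ≅ Z^10, C_1 ≅ Z^30, C_2 ≅ Z^20.

∂_1: C_1 → C_0 maps an edge to its endpoints' difference, ∂[p,q] = q − p. For instance
  ∂[2,9] = [9] − [2].
The resulting 10×30 matrix has rank 9, and its Smith normal form has invariant factors (1,1,1,1,1,1,1,1,1).

∂_2: C_2 → C_1 maps a triangle to the signed sum of its edges. For instance
  ∂[2,5,10] = [5,10] − [2,10] + [2,5],
  ∂[3,4,9] = [4,9] − [3,9] + [3,4].
This gives a 30×20 integer matrix of rank 20; reducing to Smith normal form yields diagonal entries (1,1,1,1,1,1,1,1,1,1,1,1,1,1,1,1,1,1,1,2).

Now H_k = ker ∂_k / im ∂_{k+1}, so:

  H_0: rank C_0 − rank ∂_1 = 10 − 9 = 1, and the invariant factors of ∂_1 are all 1, so H_0 = Z.
  H_1: rank ker ∂_1 − rank ∂_2 = (30 − 9) − 20 = 1, and ∂_2 has invariant factor 2 > 1, so H_1 = Z ⊕ Z_2.
  H_2: rank ker ∂_2 − rank ∂_3 = (20 − 20) − 0 = 0, and there is no ∂_3, so H_2 = 0.

As a check, the Euler characteristic is 10 − 30 + 20 = 0, which agrees with 1 − 1 + 0 = 0.
(K is a triangulation of the Klein bottle.)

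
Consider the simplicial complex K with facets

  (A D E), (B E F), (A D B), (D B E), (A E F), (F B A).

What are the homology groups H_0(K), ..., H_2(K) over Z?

H_0 = Z,  H_1 = 0,  H_2 = Z.

Fix the vertex order A < B < D < E < F and write every simplex with vertices in increasing order. Then dim K = 2 and the simplices of K are:

  0-simplices (5): A, B, D, E, F
  1-simplices (9): AB, AD, AE, AF, BD, BE, BF, DE, EF
  2-simplices (6): ABD, ABF, ADE, AEF, BDE, BEF

giving chain groups C_0 ≅ Z^5, C_1 ≅ Z^9, C_2 ≅ Z^6.

The boundary map ∂_1: C_1 → C_0 sends each edge [p,q] (with p < q) to q − p.
The resulting 5×9 matrix has rank 4, and its Smith normal form has invariant factors (1,1,1,1).

∂_2: C_2 → C_1 acts by ∂[p,q,r] = [q,r] − [p,r] + [p,q]. For instance
  ∂ADE = DE − AE + AD,
  ∂AEF = EF − AF + AE.
The resulting 9×6 matrix has rank 5, and its Smith normal form has invariant factors (1,1,1,1,1).

Computing H_k = (kernel of ∂_k) / (image of ∂_{k+1}):

  H_0: rank C_0 − rank ∂_1 = 5 − 4 = 1, and the invariant factors of ∂_1 are all 1, so H_0 ≅ Z.
  H_1: rank ker ∂_1 − rank ∂_2 = (9 − 4) − 5 = 0, and the invariant factors of ∂_2 are all 1, so H_1 ≅ 0.
  H_2: rank ker ∂_2 − rank ∂_3 = (6 − 5) − 0 = 1, and there is no ∂_3, so H_2 ≅ Z.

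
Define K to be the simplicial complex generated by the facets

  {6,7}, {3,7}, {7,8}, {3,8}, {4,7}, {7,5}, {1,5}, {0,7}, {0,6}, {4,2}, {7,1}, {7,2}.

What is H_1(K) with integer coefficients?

Order the vertices as 0 < 1 < 2 < 3 < 4 < 5 < 6 < 7 < 8. Listing each simplex with vertices in this order, K has dimension 1 with simplices:

  0-simplices (9): [0], [1], [2], [3], [4], [5], [6], [7], [8]
  1-simplices (12): [0,6], [0,7], [1,5], [1,7], [2,4], [2,7], [3,7], [3,8], [4,7], [5,7], [6,7], [7,8]

giving chain groups C_0 ≅ Z^9, C_1 ≅ Z^12.

The boundary map ∂_1: C_1 → C_0 sends each edge [p,q] (with p < q) to q − p. For instance
  ∂[4,7] = [7] − [4].
The 9×12 boundary matrix has rank 8 and Smith normal form diag(1,1,1,1,1,1,1,1).

Now H_k = ker ∂_k / im ∂_{k+1}, so:

  H_1: rank ker ∂_1 − rank ∂_2 = (12 − 8) − 0 = 4, and there is no ∂_2, so H_1 ≅ Z^4.

(K is a triangulation of a wedge of 4 circles.)

H_1 = Z^4.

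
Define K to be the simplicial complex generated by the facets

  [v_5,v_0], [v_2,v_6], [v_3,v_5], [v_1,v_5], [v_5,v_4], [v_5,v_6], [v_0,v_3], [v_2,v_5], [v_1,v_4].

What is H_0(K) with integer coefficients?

H_0 ≅ Z.

We work with the vertex ordering v_0 < v_1 < v_2 < v_3 < v_4 < v_5 < v_6. The simplices of K, each written with vertices in increasing order, are:

  0-simplices (7): [v_0], [v_1], [v_2], [v_3], [v_4], [v_5], [v_6]
  1-simplices (9): [v_0,v_3], [v_0,v_5], [v_1,v_4], [v_1,v_5], [v_2,v_5], [v_2,v_6], [v_3,v_5], [v_4,v_5], [v_5,v_6]

Hence C_0 ≅ Z^7, C_1 ≅ Z^9.

Boundary ∂_1: C_1 → C_0 maps an edge to its endpoints' difference, ∂[p,q] = q − p.
The resulting 7×9 matrix has rank 6, and its Smith normal form has invariant factors (1,1,1,1,1,1).

From H_k ≅ ker(∂_k) / im(∂_{k+1}) we obtain:

  H_0: rank C_0 − rank ∂_1 = 7 − 6 = 1, and the invariant factors of ∂_1 are all 1, so H_0 ≅ Z.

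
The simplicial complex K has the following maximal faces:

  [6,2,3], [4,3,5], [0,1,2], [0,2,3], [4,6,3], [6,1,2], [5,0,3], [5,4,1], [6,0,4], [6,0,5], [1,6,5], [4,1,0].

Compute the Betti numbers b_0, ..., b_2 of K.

Fix the vertex order 0 < 1 < 2 < 3 < 4 < 5 < 6 and write every simplex with vertices in increasing order. Then dim K = 2 and the simplices of K are:

  0-simplices (7): [0], [1], [2], [3], [4], [5], [6]
  1-simplices (18): [0,1], [0,2], [0,3], [0,4], [0,5], [0,6], [1,2], [1,4], [1,5], [1,6], [2,3], [2,6], [3,4], [3,5], [3,6], [4,5], [4,6], [5,6]
  2-simplices (12): [0,1,2], [0,1,4], [0,2,3], [0,3,5], [0,4,6], [0,5,6], [1,2,6], [1,4,5], [1,5,6], [2,3,6], [3,4,5], [3,4,6]

giving chain groups C_0 ≅ Z^7, C_1 ≅ Z^18, C_2 ≅ Z^12.

The boundary map ∂_1: C_1 → C_0 maps an edge to its endpoints' difference, ∂[p,q] = q − p. For instance
  ∂[2,3] = [3] − [2].
The resulting 7×18 matrix has rank 6, and its Smith normal form has invariant factors (1,1,1,1,1,1).

The boundary map ∂_2: C_2 → C_1 sends each 2-simplex [p,q,r] to [q,r] − [p,r] + [p,q]. For instance
  ∂[0,5,6] = [5,6] − [0,6] + [0,5],
  ∂[1,4,5] = [4,5] − [1,5] + [1,4].
The 18×12 boundary matrix has rank 12 and Smith normal form diag(1,1,1,1,1,1,1,1,1,1,1,2).

Reading off H_k = ker ∂_k / im ∂_{k+1}:

  H_0: rank C_0 − rank ∂_1 = 7 − 6 = 1, and the invariant factors of ∂_1 are all 1, so H_0 = Z.
  H_1: rank ker ∂_1 − rank ∂_2 = (18 − 6) − 12 = 0, and ∂_2 has invariant factor 2 > 1, so H_1 = Z_2.
  H_2: rank ker ∂_2 − rank ∂_3 = (12 − 12) − 0 = 0, and there is no ∂_3, so H_2 = 0.

Hence the Betti numbers are b_0 = 1, b_1 = 0, b_2 = 0.

b_0 = 1, b_1 = 0, b_2 = 0.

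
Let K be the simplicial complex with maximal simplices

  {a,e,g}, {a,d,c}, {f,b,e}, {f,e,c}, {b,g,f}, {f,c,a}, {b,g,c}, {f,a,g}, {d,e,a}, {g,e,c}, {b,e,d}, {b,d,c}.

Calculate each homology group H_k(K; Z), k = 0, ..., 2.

Order the vertices as a < b < c < d < e < f < g. Listing each simplex with vertices in this order, K has dimension 2 with simplices:

  0-simplices (7): a, b, c, d, e, f, g
  1-simplices (18): ac, ad, ae, af, ag, bc, bd, be, bf, bg, cd, ce, cf, cg, de, ef, eg, fg
  2-simplices (12): acd, acf, ade, aeg, afg, bcd, bcg, bde, bef, bfg, cef, ceg

so the chain groups are C_0 ≅ Z^7, C_1 ≅ Z^18, C_2 ≅ Z^12.

∂_1: C_1 → C_0 maps an edge to its endpoints' difference, ∂[p,q] = q − p. For instance
  ∂be = e − b.
As a 7×18 matrix over Z this has rank 6, with invariant factors (1,1,1,1,1,1).

∂_2: C_2 → C_1 acts by ∂[p,q,r] = [q,r] − [p,r] + [p,q]. For instance
  ∂bef = ef − bf + be,
  ∂bcd = cd − bd + bc.
This gives a 18×12 integer matrix of rank 12; reducing to Smith normal form yields diagonal entries (1,1,1,1,1,1,1,1,1,1,1,2).

Computing H_k = (kernel of ∂_k) / (image of ∂_{k+1}):

  H_0: rank C_0 − rank ∂_1 = 7 − 6 = 1, and the invariant factors of ∂_1 are all 1, so H_0 = Z.
  H_1: rank ker ∂_1 − rank ∂_2 = (18 − 6) − 12 = 0, and ∂_2 has invariant factor 2 > 1, so H_1 = Z/2.
  H_2: rank ker ∂_2 − rank ∂_3 = (12 − 12) − 0 = 0, and there is no ∂_3, so H_2 = 0.

As a check, the Euler characteristic is 7 − 18 + 12 = 1, which agrees with 1 − 0 + 0 = 1.
(K is a triangulation of the real projective plane RP^2.)

H_0 ≅ Z,  H_1 ≅ Z/2,  H_2 = 0.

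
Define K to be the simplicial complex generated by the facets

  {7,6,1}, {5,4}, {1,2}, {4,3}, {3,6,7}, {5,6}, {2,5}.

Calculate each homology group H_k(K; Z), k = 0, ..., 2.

H_0 ≅ Z,  H_1 ≅ Z^2,  H_2 = 0.

Take the total order 1 < 2 < 3 < 4 < 5 < 6 < 7 on the vertex set. Then K (dimension 2) consists of the simplices:

  0-simplices (7): [1], [2], [3], [4], [5], [6], [7]
  1-simplices (10): [1,2], [1,6], [1,7], [2,5], [3,4], [3,6], [3,7], [4,5], [5,6], [6,7]
  2-simplices (2): [1,6,7], [3,6,7]

Hence C_0 ≅ Z^7, C_1 ≅ Z^10, C_2 ≅ Z^2.

∂_1: C_1 → C_0 sends each edge [p,q] (with p < q) to q − p.
The resulting 7×10 matrix has rank 6, and its Smith normal form has invariant factors (1,1,1,1,1,1).

∂_2: C_2 → C_1 sends each 2-simplex [p,q,r] to [q,r] − [p,r] + [p,q]. For instance
  ∂[1,6,7] = [6,7] − [1,7] + [1,6],
  ∂[3,6,7] = [6,7] − [3,7] + [3,6].
As a 10×2 matrix over Z this has rank 2, with invariant factors (1,1).

From H_k ≅ ker(∂_k) / im(∂_{k+1}) we obtain:

  H_0: rank C_0 − rank ∂_1 = 7 − 6 = 1, and the invariant factors of ∂_1 are all 1, so H_0 ≅ Z.
  H_1: rank ker ∂_1 − rank ∂_2 = (10 − 6) − 2 = 2, and the invariant factors of ∂_2 are all 1, so H_1 ≅ Z^2.
  H_2: rank ker ∂_2 − rank ∂_3 = (2 − 2) − 0 = 0, and there is no ∂_3, so H_2 ≅ 0.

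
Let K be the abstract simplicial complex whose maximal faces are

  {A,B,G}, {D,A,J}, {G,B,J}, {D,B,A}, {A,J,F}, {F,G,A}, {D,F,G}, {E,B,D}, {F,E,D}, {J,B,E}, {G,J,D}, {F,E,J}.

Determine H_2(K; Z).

H_2 ≅ 0.

We work with the vertex ordering A < B < D < E < F < G < J. The simplices of K, each written with vertices in increasing order, are:

  0-simplices (7): A, B, D, E, F, G, J
  1-simplices (18): AB, AD, AF, AG, AJ, BD, BE, BG, BJ, DE, DF, DG, DJ, EF, EJ, FG, FJ, GJ
  2-simplices (12): ABD, ABG, ADJ, AFG, AFJ, BDE, BEJ, BGJ, DEF, DFG, DGJ, EFJ

giving chain groups C_0 ≅ Z^7, C_1 ≅ Z^18, C_2 ≅ Z^12.

The boundary map ∂_1: C_1 → C_0 is given by ∂[p,q] = [q] − [p]. For instance
  ∂BJ = J − B.
The resulting 7×18 matrix has rank 6, and its Smith normal form has invariant factors (1,1,1,1,1,1).

The boundary map ∂_2: C_2 → C_1 acts by ∂[p,q,r] = [q,r] − [p,r] + [p,q]. For instance
  ∂ABG = BG − AG + AB,
  ∂DEF = EF − DF + DE.
The resulting 18×12 matrix has rank 12, and its Smith normal form has invariant factors (1,1,1,1,1,1,1,1,1,1,1,2).

Reading off H_k = ker ∂_k / im ∂_{k+1}:

  H_2: rank ker ∂_2 − rank ∂_3 = (12 − 12) − 0 = 0, and there is no ∂_3, so H_2 ≅ 0.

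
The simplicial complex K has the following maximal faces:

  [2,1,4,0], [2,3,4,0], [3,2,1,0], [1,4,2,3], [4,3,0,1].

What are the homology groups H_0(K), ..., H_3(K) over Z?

Take the total order 0 < 1 < 2 < 3 < 4 on the vertex set. Then K (dimension 3) consists of the simplices:

  0-simplices (5): [0], [1], [2], [3], [4]
  1-simplices (10): [0,1], [0,2], [0,3], [0,4], [1,2], [1,3], [1,4], [2,3], [2,4], [3,4]
  2-simplices (10): [0,1,2], [0,1,3], [0,1,4], [0,2,3], [0,2,4], [0,3,4], [1,2,3], [1,2,4], [1,3,4], [2,3,4]
  3-simplices (5): [0,1,2,3], [0,1,2,4], [0,1,3,4], [0,2,3,4], [1,2,3,4]

so the chain groups are C_0 ≅ Z^5, C_1 ≅ Z^10, C_2 ≅ Z^10, C_3 ≅ Z^5.

∂_1: C_1 → C_0 is given by ∂[p,q] = [q] − [p]. For instance
  ∂[1,3] = [3] − [1].
The resulting 5×10 matrix has rank 4, and its Smith normal form has invariant factors (1,1,1,1).

The boundary map ∂_2: C_2 → C_1 sends each 2-simplex [p,q,r] to [q,r] − [p,r] + [p,q]. For instance
  ∂[1,2,3] = [2,3] − [1,3] + [1,2],
  ∂[1,2,4] = [2,4] − [1,4] + [1,2].
The resulting 10×10 matrix has rank 6, and its Smith normal form has invariant factors (1,1,1,1,1,1).

Boundary ∂_3: C_3 → C_2 sends each 3-simplex σ to the alternating sum Σ_i (−1)^i (σ with its i-th vertex removed). For instance
  ∂[0,1,3,4] = [1,3,4] − [0,3,4] + [0,1,4] − [0,1,3],
  ∂[0,1,2,4] = [1,2,4] − [0,2,4] + [0,1,4] − [0,1,2].
This gives a 10×5 integer matrix of rank 4; reducing to Smith normal form yields diagonal entries (1,1,1,1).

Now H_k = ker ∂_k / im ∂_{k+1}, so:

  H_0: rank C_0 − rank ∂_1 = 5 − 4 = 1, and the invariant factors of ∂_1 are all 1, so H_0 ≅ Z.
  H_1: rank ker ∂_1 − rank ∂_2 = (10 − 4) − 6 = 0, and the invariant factors of ∂_2 are all 1, so H_1 ≅ 0.
  H_2: rank ker ∂_2 − rank ∂_3 = (10 − 6) − 4 = 0, and the invariant factors of ∂_3 are all 1, so H_2 ≅ 0.
  H_3: rank ker ∂_3 − rank ∂_4 = (5 − 4) − 0 = 1, and there is no ∂_4, so H_3 ≅ Z.

H_0 = Z,  H_1 = 0,  H_2 = 0,  H_3 = Z.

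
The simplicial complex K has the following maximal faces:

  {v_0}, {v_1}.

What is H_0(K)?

H_0 = Z^2.

K has 2 vertices.
rank ∂_0 = 0, rank ∂_1 = 0 ⇒ b_0 = 2 − 0 − 0 = 2. So H_0 = Z^2.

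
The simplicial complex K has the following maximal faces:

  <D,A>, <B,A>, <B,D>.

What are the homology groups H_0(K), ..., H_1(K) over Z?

H_0 = Z,  H_1 = Z.

Order the vertices as A < B < D. Listing each simplex with vertices in this order, K has dimension 1 with simplices:

  0-simplices (3): A, B, D
  1-simplices (3): AB, AD, BD

so the chain groups are C_0 ≅ Z^3, C_1 ≅ Z^3.

The boundary map ∂_1: C_1 → C_0 sends each edge [p,q] (with p < q) to q − p. For instance
  ∂AD = D − A.
As a 3×3 matrix over Z this has rank 2, with invariant factors (1,1).

Reading off H_k = ker ∂_k / im ∂_{k+1}:

  H_0: rank C_0 − rank ∂_1 = 3 − 2 = 1, and the invariant factors of ∂_1 are all 1, so H_0 = Z.
  H_1: rank ker ∂_1 − rank ∂_2 = (3 − 2) − 0 = 1, and there is no ∂_2, so H_1 = Z.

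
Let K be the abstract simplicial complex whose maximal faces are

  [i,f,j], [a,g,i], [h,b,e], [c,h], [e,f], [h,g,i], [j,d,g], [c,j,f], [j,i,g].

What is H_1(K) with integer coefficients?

Take the total order a < b < c < d < e < f < g < h < i < j on the vertex set. Then K (dimension 2) consists of the simplices:

  0-simplices (10): a, b, c, d, e, f, g, h, i, j
  1-simplices (18): ag, ai, be, bh, cf, ch, cj, dg, dj, ef, eh, fi, fj, gh, gi, gj, hi, ij
  2-simplices (7): agi, beh, cfj, dgj, fij, ghi, gij

so the chain groups are C_0 ≅ Z^10, C_1 ≅ Z^18, C_2 ≅ Z^7.

∂_1: C_1 → C_0 sends each edge [p,q] (with p < q) to q − p. For instance
  ∂ag = g − a.
The resulting 10×18 matrix has rank 9, and its Smith normal form has invariant factors (1,1,1,1,1,1,1,1,1).

Boundary ∂_2: C_2 → C_1 sends each 2-simplex [p,q,r] to [q,r] − [p,r] + [p,q]. For instance
  ∂fij = ij − fj + fi,
  ∂dgj = gj − dj + dg.
This gives a 18×7 integer matrix of rank 7; reducing to Smith normal form yields diagonal entries (1,1,1,1,1,1,1).

Reading off H_k = ker ∂_k / im ∂_{k+1}:

  H_1: rank ker ∂_1 − rank ∂_2 = (18 − 9) − 7 = 2, and the invariant factors of ∂_2 are all 1, so H_1 = Z^2.

H_1 ≅ Z^2.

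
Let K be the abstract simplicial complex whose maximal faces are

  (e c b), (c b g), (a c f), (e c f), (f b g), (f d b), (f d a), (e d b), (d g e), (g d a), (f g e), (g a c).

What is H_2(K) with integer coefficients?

H_2 ≅ 0.

Order the vertices as a < b < c < d < e < f < g. Listing each simplex with vertices in this order, K has dimension 2 with simplices:

  0-simplices (7): a, b, c, d, e, f, g
  1-simplices (18): ac, ad, af, ag, bc, bd, be, bf, bg, ce, cf, cg, de, df, dg, ef, eg, fg
  2-simplices (12): acf, acg, adf, adg, bce, bcg, bde, bdf, bfg, cef, deg, efg

Hence C_0 ≅ Z^7, C_1 ≅ Z^18, C_2 ≅ Z^12.

The boundary map ∂_1: C_1 → C_0 maps an edge to its endpoints' difference, ∂[p,q] = q − p. For instance
  ∂cf = f − c.
As a 7×18 matrix over Z this has rank 6, with invariant factors (1,1,1,1,1,1).

∂_2: C_2 → C_1 acts by ∂[p,q,r] = [q,r] − [p,r] + [p,q]. For instance
  ∂bde = de − be + bd,
  ∂bdf = df − bf + bd.
This gives a 18×12 integer matrix of rank 12; reducing to Smith normal form yields diagonal entries (1,1,1,1,1,1,1,1,1,1,1,2).

Reading off H_k = ker ∂_k / im ∂_{k+1}:

  H_2: rank ker ∂_2 − rank ∂_3 = (12 − 12) − 0 = 0, and there is no ∂_3, so H_2 = 0.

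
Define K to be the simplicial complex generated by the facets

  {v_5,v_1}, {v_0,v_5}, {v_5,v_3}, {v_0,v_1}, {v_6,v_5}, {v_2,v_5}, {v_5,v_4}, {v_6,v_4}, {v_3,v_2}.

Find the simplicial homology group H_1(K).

Take the total order v_0 < v_1 < v_2 < v_3 < v_4 < v_5 < v_6 on the vertex set. Then K (dimension 1) consists of the simplices:

  0-simplices (7): [v_0], [v_1], [v_2], [v_3], [v_4], [v_5], [v_6]
  1-simplices (9): [v_0,v_1], [v_0,v_5], [v_1,v_5], [v_2,v_3], [v_2,v_5], [v_3,v_5], [v_4,v_5], [v_4,v_6], [v_5,v_6]

so the chain groups are C_0 ≅ Z^7, C_1 ≅ Z^9.

Boundary ∂_1: C_1 → C_0 maps an edge to its endpoints' difference, ∂[p,q] = q − p. For instance
  ∂[v_0,v_1] = [v_1] − [v_0].
The 7×9 boundary matrix has rank 6 and Smith normal form diag(1,1,1,1,1,1).

Reading off H_k = ker ∂_k / im ∂_{k+1}:

  H_1: rank ker ∂_1 − rank ∂_2 = (9 − 6) − 0 = 3, and there is no ∂_2, so H_1 ≅ Z^3.

(K is a triangulation of a wedge of 3 circles.)

H_1 ≅ Z^3.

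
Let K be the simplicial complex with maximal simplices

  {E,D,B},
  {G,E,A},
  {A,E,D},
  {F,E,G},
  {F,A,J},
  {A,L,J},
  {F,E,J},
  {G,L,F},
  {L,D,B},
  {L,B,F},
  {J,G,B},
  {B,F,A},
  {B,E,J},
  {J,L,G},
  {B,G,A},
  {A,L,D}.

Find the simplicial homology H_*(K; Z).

K has 8 vertices, 24 edges, 16 triangles.
rank ∂_0 = 0, rank ∂_1 = 7 ⇒ b_0 = 8 − 0 − 7 = 1; all invariant factors of ∂_1 are 1 so no torsion. So H_0 ≅ Z.
rank ∂_1 = 7, rank ∂_2 = 15 ⇒ b_1 = 24 − 7 − 15 = 2; all invariant factors of ∂_2 are 1 so no torsion. So H_1 ≅ Z^2.
rank ∂_2 = 15, rank ∂_3 = 0 ⇒ b_2 = 16 − 15 − 0 = 1. So H_2 ≅ Z.

H_0 ≅ Z,  H_1 ≅ Z^2,  H_2 ≅ Z.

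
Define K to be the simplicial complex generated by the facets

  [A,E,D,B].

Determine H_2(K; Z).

Fix the vertex order A < B < D < E and write every simplex with vertices in increasing order. Then dim K = 3 and the simplices of K are:

  0-simplices (4): A, B, D, E
  1-simplices (6): AB, AD, AE, BD, BE, DE
  2-simplices (4): ABD, ABE, ADE, BDE
  3-simplices (1): ABDE

so the chain groups are C_0 ≅ Z^4, C_1 ≅ Z^6, C_2 ≅ Z^4, C_3 ≅ Z^1.

The boundary map ∂_1: C_1 → C_0 sends each edge [p,q] (with p < q) to q − p.
This gives a 4×6 integer matrix of rank 3; reducing to Smith normal form yields diagonal entries (1,1,1).

∂_2: C_2 → C_1 sends each 2-simplex [p,q,r] to [q,r] − [p,r] + [p,q]. For instance
  ∂BDE = DE − BE + BD,
  ∂ABD = BD − AD + AB.
The 6×4 boundary matrix has rank 3 and Smith normal form diag(1,1,1).

The boundary map ∂_3: C_3 → C_2 sends each 3-simplex σ to the alternating sum Σ_i (−1)^i (σ with its i-th vertex removed). For instance
  ∂ABDE = BDE − ADE + ABE − ABD.
This gives a 4×1 integer matrix of rank 1; reducing to Smith normal form yields diagonal entries (1).

Reading off H_k = ker ∂_k / im ∂_{k+1}:

  H_2: rank ker ∂_2 − rank ∂_3 = (4 − 3) − 1 = 0, and the invariant factors of ∂_3 are all 1, so H_2 ≅ 0.

(K is a triangulation of the 3-simplex.)

H_2 = 0.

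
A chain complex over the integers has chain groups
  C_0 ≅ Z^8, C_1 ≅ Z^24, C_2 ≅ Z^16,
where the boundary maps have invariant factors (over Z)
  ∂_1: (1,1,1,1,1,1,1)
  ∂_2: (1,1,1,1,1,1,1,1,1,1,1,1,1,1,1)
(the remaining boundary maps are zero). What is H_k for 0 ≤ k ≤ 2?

H_0 ≅ Z,  H_1 ≅ Z^2,  H_2 ≅ Z.

H_0: b_0 = 8 − 0 − 7 = 1; torsion from ∂_1 factors > 1: none. So H_0 ≅ Z.
H_1: b_1 = 24 − 7 − 15 = 2; torsion from ∂_2 factors > 1: none. So H_1 ≅ Z^2.
H_2: b_2 = 16 − 15 − 0 = 1; torsion from ∂_3 factors > 1: none. So H_2 ≅ Z.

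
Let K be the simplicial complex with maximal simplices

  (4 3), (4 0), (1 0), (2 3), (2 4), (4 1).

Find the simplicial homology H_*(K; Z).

H_0 ≅ Z,  H_1 ≅ Z^2.

Fix the vertex order 0 < 1 < 2 < 3 < 4 and write every simplex with vertices in increasing order. Then dim K = 1 and the simplices of K are:

  0-simplices (5): [0], [1], [2], [3], [4]
  1-simplices (6): [0,1], [0,4], [1,4], [2,3], [2,4], [3,4]

so the chain groups are C_0 ≅ Z^5, C_1 ≅ Z^6.

∂_1: C_1 → C_0 is given by ∂[p,q] = [q] − [p]. For instance
  ∂[2,4] = [4] − [2].
The 5×6 boundary matrix has rank 4 and Smith normal form diag(1,1,1,1).

Reading off H_k = ker ∂_k / im ∂_{k+1}:

  H_0: rank C_0 − rank ∂_1 = 5 − 4 = 1, and the invariant factors of ∂_1 are all 1, so H_0 = Z.
  H_1: rank ker ∂_1 − rank ∂_2 = (6 − 4) − 0 = 2, and there is no ∂_2, so H_1 = Z^2.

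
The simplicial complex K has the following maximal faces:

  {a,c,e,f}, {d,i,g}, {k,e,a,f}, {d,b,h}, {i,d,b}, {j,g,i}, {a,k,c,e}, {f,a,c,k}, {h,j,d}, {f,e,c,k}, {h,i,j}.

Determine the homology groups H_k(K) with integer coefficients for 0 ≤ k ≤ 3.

Order the vertices as a < b < c < d < e < f < g < h < i < j < k. Listing each simplex with vertices in this order, K has dimension 3 with simplices:

  0-simplices (11): a, b, c, d, e, f, g, h, i, j, k
  1-simplices (22): ac, ae, af, ak, bd, bh, bi, ce, cf, ck, dg, dh, di, dj, ef, ek, fk, gi, gj, hi, hj, ij
  2-simplices (16): ace, acf, ack, aef, aek, afk, bdh, bdi, cef, cek, cfk, dgi, dhj, efk, gij, hij
  3-simplices (5): acef, acek, acfk, aefk, cefk

giving chain groups C_0 ≅ Z^11, C_1 ≅ Z^22, C_2 ≅ Z^16, C_3 ≅ Z^5.

Boundary ∂_1: C_1 → C_0 is given by ∂[p,q] = [q] − [p]. For instance
  ∂bd = d − b.
This gives a 11×22 integer matrix of rank 9; reducing to Smith normal form yields diagonal entries (1,1,1,1,1,1,1,1,1).

The boundary map ∂_2: C_2 → C_1 maps a triangle to the signed sum of its edges. For instance
  ∂bdi = di − bi + bd,
  ∂dhj = hj − dj + dh.
As a 22×16 matrix over Z this has rank 12, with invariant factors (1,1,1,1,1,1,1,1,1,1,1,1).

Boundary ∂_3: C_3 → C_2 sends each 3-simplex σ to the alternating sum Σ_i (−1)^i (σ with its i-th vertex removed). For instance
  ∂cefk = efk − cfk + cek − cef,
  ∂acef = cef − aef + acf − ace.
The 16×5 boundary matrix has rank 4 and Smith normal form diag(1,1,1,1).

Reading off H_k = ker ∂_k / im ∂_{k+1}:

  H_0: rank C_0 − rank ∂_1 = 11 − 9 = 2, and the invariant factors of ∂_1 are all 1, so H_0 ≅ Z^2.
  H_1: rank ker ∂_1 − rank ∂_2 = (22 − 9) − 12 = 1, and the invariant factors of ∂_2 are all 1, so H_1 ≅ Z.
  H_2: rank ker ∂_2 − rank ∂_3 = (16 − 12) − 4 = 0, and the invariant factors of ∂_3 are all 1, so H_2 ≅ 0.
  H_3: rank ker ∂_3 − rank ∂_4 = (5 − 4) − 0 = 1, and there is no ∂_4, so H_3 ≅ Z.

H_0 = Z^2,  H_1 = Z,  H_2 = 0,  H_3 = Z.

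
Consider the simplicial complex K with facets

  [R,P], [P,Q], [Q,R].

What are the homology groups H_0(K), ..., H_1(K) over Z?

H_0 ≅ Z,  H_1 ≅ Z.

K has 3 vertices, 3 edges.
rank ∂_0 = 0, rank ∂_1 = 2 ⇒ b_0 = 3 − 0 − 2 = 1; all invariant factors of ∂_1 are 1 so no torsion. So H_0 ≅ Z.
rank ∂_1 = 2, rank ∂_2 = 0 ⇒ b_1 = 3 − 2 − 0 = 1. So H_1 ≅ Z.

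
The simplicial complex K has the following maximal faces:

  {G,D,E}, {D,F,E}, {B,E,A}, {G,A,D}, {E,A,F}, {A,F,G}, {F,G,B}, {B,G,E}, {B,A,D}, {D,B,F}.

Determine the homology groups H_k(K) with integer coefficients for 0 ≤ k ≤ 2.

H_0 = Z,  H_1 = Z/2,  H_2 = 0.

We work with the vertex ordering A < B < D < E < F < G. The simplices of K, each written with vertices in increasing order, are:

  0-simplices (6): A, B, D, E, F, G
  1-simplices (15): AB, AD, AE, AF, AG, BD, BE, BF, BG, DE, DF, DG, EF, EG, FG
  2-simplices (10): ABD, ABE, ADG, AEF, AFG, BDF, BEG, BFG, DEF, DEG

giving chain groups C_0 ≅ Z^6, C_1 ≅ Z^15, C_2 ≅ Z^10.

∂_1: C_1 → C_0 sends each edge [p,q] (with p < q) to q − p.
The 6×15 boundary matrix has rank 5 and Smith normal form diag(1,1,1,1,1).

The boundary map ∂_2: C_2 → C_1 acts by ∂[p,q,r] = [q,r] − [p,r] + [p,q]. For instance
  ∂ADG = DG − AG + AD,
  ∂BFG = FG − BG + BF.
As a 15×10 matrix over Z this has rank 10, with invariant factors (1,1,1,1,1,1,1,1,1,2).

Reading off H_k = ker ∂_k / im ∂_{k+1}:

  H_0: rank C_0 − rank ∂_1 = 6 − 5 = 1, and the invariant factors of ∂_1 are all 1, so H_0 ≅ Z.
  H_1: rank ker ∂_1 − rank ∂_2 = (15 − 5) − 10 = 0, and ∂_2 has invariant factor 2 > 1, so H_1 ≅ Z/2.
  H_2: rank ker ∂_2 − rank ∂_3 = (10 − 10) − 0 = 0, and there is no ∂_3, so H_2 ≅ 0.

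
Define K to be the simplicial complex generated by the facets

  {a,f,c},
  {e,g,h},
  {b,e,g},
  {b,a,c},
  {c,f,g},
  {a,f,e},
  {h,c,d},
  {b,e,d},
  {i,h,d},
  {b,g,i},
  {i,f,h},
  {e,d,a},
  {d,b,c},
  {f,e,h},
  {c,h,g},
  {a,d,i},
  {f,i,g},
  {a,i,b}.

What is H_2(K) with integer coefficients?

K has 9 vertices, 27 edges, 18 triangles.
rank ∂_2 = 18, rank ∂_3 = 0 ⇒ b_2 = 18 − 18 − 0 = 0. So H_2 ≅ 0.

H_2 = 0.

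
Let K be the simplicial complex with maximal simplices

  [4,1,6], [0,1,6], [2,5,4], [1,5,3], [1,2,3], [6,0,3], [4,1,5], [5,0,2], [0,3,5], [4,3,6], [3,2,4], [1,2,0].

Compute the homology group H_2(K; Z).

K has 7 vertices, 18 edges, 12 triangles.
rank ∂_2 = 12, rank ∂_3 = 0 ⇒ b_2 = 12 − 12 − 0 = 0. So H_2 = 0.

H_2 = 0.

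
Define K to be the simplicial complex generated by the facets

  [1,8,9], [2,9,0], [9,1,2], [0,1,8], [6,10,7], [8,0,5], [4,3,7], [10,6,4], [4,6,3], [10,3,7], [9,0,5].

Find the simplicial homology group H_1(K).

H_1 ≅ Z^2.

Order the vertices as 0 < 1 < 2 < 3 < 4 < 5 < 6 < 7 < 8 < 9 < 10. Listing each simplex with vertices in this order, K has dimension 2 with simplices:

  0-simplices (11): [0], [1], [2], [3], [4], [5], [6], [7], [8], [9], [10]
  1-simplices (22): [0,1], [0,2], [0,5], [0,8], [0,9], [1,2], [1,8], [1,9], [2,9], [3,4], [3,6], [3,7], [3,10], [4,6], [4,7], [4,10], [5,8], [5,9], [6,7], [6,10], [7,10], [8,9]
  2-simplices (11): [0,1,8], [0,2,9], [0,5,8], [0,5,9], [1,2,9], [1,8,9], [3,4,6], [3,4,7], [3,7,10], [4,6,10], [6,7,10]

giving chain groups C_0 ≅ Z^11, C_1 ≅ Z^22, C_2 ≅ Z^11.

The boundary map ∂_1: C_1 → C_0 maps an edge to its endpoints' difference, ∂[p,q] = q − p. For instance
  ∂[3,4] = [4] − [3].
The 11×22 boundary matrix has rank 9 and Smith normal form diag(1,1,1,1,1,1,1,1,1).

The boundary map ∂_2: C_2 → C_1 acts by ∂[p,q,r] = [q,r] − [p,r] + [p,q]. For instance
  ∂[0,1,8] = [1,8] − [0,8] + [0,1],
  ∂[0,2,9] = [2,9] − [0,9] + [0,2].
As a 22×11 matrix over Z this has rank 11, with invariant factors (1,1,1,1,1,1,1,1,1,1,1).

Computing H_k = (kernel of ∂_k) / (image of ∂_{k+1}):

  H_1: rank ker ∂_1 − rank ∂_2 = (22 − 9) − 11 = 2, and the invariant factors of ∂_2 are all 1, so H_1 ≅ Z^2.

(K is a triangulation of the disjoint union of the Möbius band and the cylinder S^1 x I.)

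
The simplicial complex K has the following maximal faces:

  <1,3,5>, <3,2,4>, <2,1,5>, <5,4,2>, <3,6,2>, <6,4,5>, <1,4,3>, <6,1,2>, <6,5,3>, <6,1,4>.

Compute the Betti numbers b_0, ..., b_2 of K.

Fix the vertex order 1 < 2 < 3 < 4 < 5 < 6 and write every simplex with vertices in increasing order. Then dim K = 2 and the simplices of K are:

  0-simplices (6): [1], [2], [3], [4], [5], [6]
  1-simplices (15): [1,2], [1,3], [1,4], [1,5], [1,6], [2,3], [2,4], [2,5], [2,6], [3,4], [3,5], [3,6], [4,5], [4,6], [5,6]
  2-simplices (10): [1,2,5], [1,2,6], [1,3,4], [1,3,5], [1,4,6], [2,3,4], [2,3,6], [2,4,5], [3,5,6], [4,5,6]

giving chain groups C_0 ≅ Z^6, C_1 ≅ Z^15, C_2 ≅ Z^10.

Boundary ∂_1: C_1 → C_0 is given by ∂[p,q] = [q] − [p]. For instance
  ∂[2,3] = [3] − [2].
The 6×15 boundary matrix has rank 5 and Smith normal form diag(1,1,1,1,1).

Boundary ∂_2: C_2 → C_1 maps a triangle to the signed sum of its edges. For instance
  ∂[1,3,4] = [3,4] − [1,4] + [1,3],
  ∂[4,5,6] = [5,6] − [4,6] + [4,5].
The resulting 15×10 matrix has rank 10, and its Smith normal form has invariant factors (1,1,1,1,1,1,1,1,1,2).

From H_k ≅ ker(∂_k) / im(∂_{k+1}) we obtain:

  H_0: rank C_0 − rank ∂_1 = 6 − 5 = 1, and the invariant factors of ∂_1 are all 1, so H_0 = Z.
  H_1: rank ker ∂_1 − rank ∂_2 = (15 − 5) − 10 = 0, and ∂_2 has invariant factor 2 > 1, so H_1 = Z/2.
  H_2: rank ker ∂_2 − rank ∂_3 = (10 − 10) − 0 = 0, and there is no ∂_3, so H_2 = 0.

As a check, the Euler characteristic is 6 − 15 + 10 = 1, which agrees with 1 − 0 + 0 = 1.
(K is a triangulation of the real projective plane RP^2.)

Hence the Betti numbers are b_0 = 1, b_1 = 0, b_2 = 0.

b_0 = 1, b_1 = 0, b_2 = 0.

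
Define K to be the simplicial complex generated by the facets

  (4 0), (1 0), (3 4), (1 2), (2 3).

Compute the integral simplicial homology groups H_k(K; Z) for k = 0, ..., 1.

H_0 ≅ Z,  H_1 ≅ Z.

Take the total order 0 < 1 < 2 < 3 < 4 on the vertex set. Then K (dimension 1) consists of the simplices:

  0-simplices (5): [0], [1], [2], [3], [4]
  1-simplices (5): [0,1], [0,4], [1,2], [2,3], [3,4]

so the chain groups are C_0 ≅ Z^5, C_1 ≅ Z^5.

∂_1: C_1 → C_0 maps an edge to its endpoints' difference, ∂[p,q] = q − p.
The resulting 5×5 matrix has rank 4, and its Smith normal form has invariant factors (1,1,1,1).

Computing H_k = (kernel of ∂_k) / (image of ∂_{k+1}):

  H_0: rank C_0 − rank ∂_1 = 5 − 4 = 1, and the invariant factors of ∂_1 are all 1, so H_0 ≅ Z.
  H_1: rank ker ∂_1 − rank ∂_2 = (5 − 4) − 0 = 1, and there is no ∂_2, so H_1 ≅ Z.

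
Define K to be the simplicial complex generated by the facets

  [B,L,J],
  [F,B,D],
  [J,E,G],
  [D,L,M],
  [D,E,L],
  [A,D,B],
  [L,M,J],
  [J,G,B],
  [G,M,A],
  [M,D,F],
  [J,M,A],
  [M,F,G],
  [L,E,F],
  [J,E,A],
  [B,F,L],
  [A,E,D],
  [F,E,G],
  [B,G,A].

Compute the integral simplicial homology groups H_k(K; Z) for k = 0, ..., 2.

H_0 ≅ Z,  H_1 ≅ Z ⊕ Z/2Z,  H_2 = 0.

Fix the vertex order A < B < D < E < F < G < J < L < M and write every simplex with vertices in increasing order. Then dim K = 2 and the simplices of K are:

  0-simplices (9): A, B, D, E, F, G, J, L, M
  1-simplices (27): AB, AD, AE, AG, AJ, AM, BD, BF, BG, BJ, BL, DE, DF, DL, DM, EF, EG, EJ, EL, FG, FL, FM, GJ, GM, JL, JM, LM
  2-simplices (18): ABD, ABG, ADE, AEJ, AGM, AJM, BDF, BFL, BGJ, BJL, DEL, DFM, DLM, EFG, EFL, EGJ, FGM, JLM

giving chain groups C_0 ≅ Z^9, C_1 ≅ Z^27, C_2 ≅ Z^18.

∂_1: C_1 → C_0 sends each edge [p,q] (with p < q) to q − p.
This gives a 9×27 integer matrix of rank 8; reducing to Smith normal form yields diagonal entries (1,1,1,1,1,1,1,1).

The boundary map ∂_2: C_2 → C_1 maps a triangle to the signed sum of its edges. For instance
  ∂AJM = JM − AM + AJ,
  ∂BGJ = GJ − BJ + BG.
The resulting 27×18 matrix has rank 18, and its Smith normal form has invariant factors (1,1,1,1,1,1,1,1,1,1,1,1,1,1,1,1,1,2).

Reading off H_k = ker ∂_k / im ∂_{k+1}:

  H_0: rank C_0 − rank ∂_1 = 9 − 8 = 1, and the invariant factors of ∂_1 are all 1, so H_0 = Z.
  H_1: rank ker ∂_1 − rank ∂_2 = (27 − 8) − 18 = 1, and ∂_2 has invariant factor 2 > 1, so H_1 = Z ⊕ Z/2Z.
  H_2: rank ker ∂_2 − rank ∂_3 = (18 − 18) − 0 = 0, and there is no ∂_3, so H_2 = 0.

As a check, the Euler characteristic is 9 − 27 + 18 = 0, which agrees with 1 − 1 + 0 = 0.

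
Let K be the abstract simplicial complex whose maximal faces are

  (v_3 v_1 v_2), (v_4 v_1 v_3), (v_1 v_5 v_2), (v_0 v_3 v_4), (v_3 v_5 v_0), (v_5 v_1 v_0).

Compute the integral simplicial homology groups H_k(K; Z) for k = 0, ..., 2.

We work with the vertex ordering v_0 < v_1 < v_2 < v_3 < v_4 < v_5. The simplices of K, each written with vertices in increasing order, are:

  0-simplices (6): [v_0], [v_1], [v_2], [v_3], [v_4], [v_5]
  1-simplices (12): [v_0,v_1], [v_0,v_3], [v_0,v_4], [v_0,v_5], [v_1,v_2], [v_1,v_3], [v_1,v_4], [v_1,v_5], [v_2,v_3], [v_2,v_5], [v_3,v_4], [v_3,v_5]
  2-simplices (6): [v_0,v_1,v_5], [v_0,v_3,v_4], [v_0,v_3,v_5], [v_1,v_2,v_3], [v_1,v_2,v_5], [v_1,v_3,v_4]

so the chain groups are C_0 ≅ Z^6, C_1 ≅ Z^12, C_2 ≅ Z^6.

The boundary map ∂_1: C_1 → C_0 sends each edge [p,q] (with p < q) to q − p. For instance
  ∂[v_1,v_2] = [v_2] − [v_1].
As a 6×12 matrix over Z this has rank 5, with invariant factors (1,1,1,1,1).

The boundary map ∂_2: C_2 → C_1 acts by ∂[p,q,r] = [q,r] − [p,r] + [p,q]. For instance
  ∂[v_1,v_2,v_3] = [v_2,v_3] − [v_1,v_3] + [v_1,v_2],
  ∂[v_1,v_2,v_5] = [v_2,v_5] − [v_1,v_5] + [v_1,v_2].
As a 12×6 matrix over Z this has rank 6, with invariant factors (1,1,1,1,1,1).

Now H_k = ker ∂_k / im ∂_{k+1}, so:

  H_0: rank C_0 − rank ∂_1 = 6 − 5 = 1, and the invariant factors of ∂_1 are all 1, so H_0 ≅ Z.
  H_1: rank ker ∂_1 − rank ∂_2 = (12 − 5) − 6 = 1, and the invariant factors of ∂_2 are all 1, so H_1 ≅ Z.
  H_2: rank ker ∂_2 − rank ∂_3 = (6 − 6) − 0 = 0, and there is no ∂_3, so H_2 ≅ 0.

(K is a triangulation of the cylinder S^1 x I.)

H_0 ≅ Z,  H_1 ≅ Z,  H_2 = 0.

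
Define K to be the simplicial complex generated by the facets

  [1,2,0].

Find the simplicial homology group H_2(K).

We work with the vertex ordering 0 < 1 < 2. The simplices of K, each written with vertices in increasing order, are:

  0-simplices (3): [0], [1], [2]
  1-simplices (3): [0,1], [0,2], [1,2]
  2-simplices (1): [0,1,2]

giving chain groups C_0 ≅ Z^3, C_1 ≅ Z^3, C_2 ≅ Z^1.

The boundary map ∂_1: C_1 → C_0 is given by ∂[p,q] = [q] − [p]. For instance
  ∂[0,1] = [1] − [0].
As a 3×3 matrix over Z this has rank 2, with invariant factors (1,1).

The boundary map ∂_2: C_2 → C_1 acts by ∂[p,q,r] = [q,r] − [p,r] + [p,q]. For instance
  ∂[0,1,2] = [1,2] − [0,2] + [0,1].
The resulting 3×1 matrix has rank 1, and its Smith normal form has invariant factors (1).

From H_k ≅ ker(∂_k) / im(∂_{k+1}) we obtain:

  H_2: rank ker ∂_2 − rank ∂_3 = (1 − 1) − 0 = 0, and there is no ∂_3, so H_2 ≅ 0.

(K is a triangulation of the 2-simplex.)

H_2 ≅ 0.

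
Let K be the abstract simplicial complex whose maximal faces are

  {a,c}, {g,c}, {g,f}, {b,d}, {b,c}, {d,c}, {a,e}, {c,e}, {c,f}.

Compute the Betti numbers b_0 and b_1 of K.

b_0 = 1, b_1 = 3.

Fix the vertex order a < b < c < d < e < f < g and write every simplex with vertices in increasing order. Then dim K = 1 and the simplices of K are:

  0-simplices (7): a, b, c, d, e, f, g
  1-simplices (9): ac, ae, bc, bd, cd, ce, cf, cg, fg

so the chain groups are C_0 ≅ Z^7, C_1 ≅ Z^9.

The boundary map ∂_1: C_1 → C_0 is given by ∂[p,q] = [q] − [p]. For instance
  ∂cf = f − c.
As a 7×9 matrix over Z this has rank 6, with invariant factors (1,1,1,1,1,1).

Computing H_k = (kernel of ∂_k) / (image of ∂_{k+1}):

  H_0: rank C_0 − rank ∂_1 = 7 − 6 = 1, and the invariant factors of ∂_1 are all 1, so H_0 ≅ Z.
  H_1: rank ker ∂_1 − rank ∂_2 = (9 − 6) − 0 = 3, and there is no ∂_2, so H_1 ≅ Z^3.

(K is a triangulation of a wedge of 3 circles.)

Hence the Betti numbers are b_0 = 1, b_1 = 3.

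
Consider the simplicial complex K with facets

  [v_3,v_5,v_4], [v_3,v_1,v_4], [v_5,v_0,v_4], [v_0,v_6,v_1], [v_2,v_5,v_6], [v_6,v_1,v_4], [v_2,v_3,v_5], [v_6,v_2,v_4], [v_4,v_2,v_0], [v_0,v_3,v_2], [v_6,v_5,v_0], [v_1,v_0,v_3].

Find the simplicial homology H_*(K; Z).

H_0 ≅ Z,  H_1 ≅ Z/2,  H_2 = 0.

Order the vertices as v_0 < v_1 < v_2 < v_3 < v_4 < v_5 < v_6. Listing each simplex with vertices in this order, K has dimension 2 with simplices:

  0-simplices (7): [v_0], [v_1], [v_2], [v_3], [v_4], [v_5], [v_6]
  1-simplices (18): (18 of them)
  2-simplices (12): (12 of them)

so the chain groups are C_0 ≅ Z^7, C_1 ≅ Z^18, C_2 ≅ Z^12.

The boundary map ∂_1: C_1 → C_0 sends each edge [p,q] (with p < q) to q − p. For instance
  ∂[v_0,v_4] = [v_4] − [v_0].
The 7×18 boundary matrix has rank 6 and Smith normal form diag(1,1,1,1,1,1).

Boundary ∂_2: C_2 → C_1 sends each 2-simplex [p,q,r] to [q,r] − [p,r] + [p,q]. For instance
  ∂[v_0,v_2,v_3] = [v_2,v_3] − [v_0,v_3] + [v_0,v_2],
  ∂[v_0,v_1,v_6] = [v_1,v_6] − [v_0,v_6] + [v_0,v_1].
This gives a 18×12 integer matrix of rank 12; reducing to Smith normal form yields diagonal entries (1,1,1,1,1,1,1,1,1,1,1,2).

Reading off H_k = ker ∂_k / im ∂_{k+1}:

  H_0: rank C_0 − rank ∂_1 = 7 − 6 = 1, and the invariant factors of ∂_1 are all 1, so H_0 = Z.
  H_1: rank ker ∂_1 − rank ∂_2 = (18 − 6) − 12 = 0, and ∂_2 has invariant factor 2 > 1, so H_1 = Z/2.
  H_2: rank ker ∂_2 − rank ∂_3 = (12 − 12) − 0 = 0, and there is no ∂_3, so H_2 = 0.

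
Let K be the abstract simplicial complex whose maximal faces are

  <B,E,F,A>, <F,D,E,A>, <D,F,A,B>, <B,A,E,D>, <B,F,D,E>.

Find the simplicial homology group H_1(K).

H_1 = 0.

Take the total order A < B < D < E < F on the vertex set. Then K (dimension 3) consists of the simplices:

  0-simplices (5): A, B, D, E, F
  1-simplices (10): AB, AD, AE, AF, BD, BE, BF, DE, DF, EF
  2-simplices (10): ABD, ABE, ABF, ADE, ADF, AEF, BDE, BDF, BEF, DEF
  3-simplices (5): ABDE, ABDF, ABEF, ADEF, BDEF

giving chain groups C_0 ≅ Z^5, C_1 ≅ Z^10, C_2 ≅ Z^10, C_3 ≅ Z^5.

Boundary ∂_1: C_1 → C_0 sends each edge [p,q] (with p < q) to q − p. For instance
  ∂BF = F − B.
This gives a 5×10 integer matrix of rank 4; reducing to Smith normal form yields diagonal entries (1,1,1,1).

The boundary map ∂_2: C_2 → C_1 maps a triangle to the signed sum of its edges. For instance
  ∂BEF = EF − BF + BE,
  ∂ABD = BD − AD + AB.
The resulting 10×10 matrix has rank 6, and its Smith normal form has invariant factors (1,1,1,1,1,1).

The boundary map ∂_3: C_3 → C_2 sends each 3-simplex σ to the alternating sum Σ_i (−1)^i (σ with its i-th vertex removed). For instance
  ∂ADEF = DEF − AEF + ADF − ADE,
  ∂BDEF = DEF − BEF + BDF − BDE.
The 10×5 boundary matrix has rank 4 and Smith normal form diag(1,1,1,1).

From H_k ≅ ker(∂_k) / im(∂_{k+1}) we obtain:

  H_1: rank ker ∂_1 − rank ∂_2 = (10 − 4) − 6 = 0, and the invariant factors of ∂_2 are all 1, so H_1 = 0.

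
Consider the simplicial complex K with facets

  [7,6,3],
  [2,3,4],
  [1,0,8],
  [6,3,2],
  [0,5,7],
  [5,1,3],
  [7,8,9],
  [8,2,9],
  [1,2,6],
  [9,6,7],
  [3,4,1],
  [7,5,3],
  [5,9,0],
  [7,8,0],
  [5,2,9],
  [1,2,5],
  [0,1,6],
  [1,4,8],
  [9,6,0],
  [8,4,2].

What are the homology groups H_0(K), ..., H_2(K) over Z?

H_0 = Z,  H_1 = Z ⊕ Z/2,  H_2 = 0.

Take the total order 0 < 1 < 2 < 3 < 4 < 5 < 6 < 7 < 8 < 9 on the vertex set. Then K (dimension 2) consists of the simplices:

  0-simplices (10): [0], [1], [2], [3], [4], [5], [6], [7], [8], [9]
  1-simplices (30): (30 of them)
  2-simplices (20): (20 of them)

giving chain groups C_0 ≅ Z^10, C_1 ≅ Z^30, C_2 ≅ Z^20.

The boundary map ∂_1: C_1 → C_0 maps an edge to its endpoints' difference, ∂[p,q] = q − p. For instance
  ∂[5,7] = [7] − [5].
The 10×30 boundary matrix has rank 9 and Smith normal form diag(1,1,1,1,1,1,1,1,1).

∂_2: C_2 → C_1 sends each 2-simplex [p,q,r] to [q,r] − [p,r] + [p,q]. For instance
  ∂[2,5,9] = [5,9] − [2,9] + [2,5],
  ∂[2,3,6] = [3,6] − [2,6] + [2,3].
This gives a 30×20 integer matrix of rank 20; reducing to Smith normal form yields diagonal entries (1,1,1,1,1,1,1,1,1,1,1,1,1,1,1,1,1,1,1,2).

Now H_k = ker ∂_k / im ∂_{k+1}, so:

  H_0: rank C_0 − rank ∂_1 = 10 − 9 = 1, and the invariant factors of ∂_1 are all 1, so H_0 = Z.
  H_1: rank ker ∂_1 − rank ∂_2 = (30 − 9) − 20 = 1, and ∂_2 has invariant factor 2 > 1, so H_1 = Z ⊕ Z/2.
  H_2: rank ker ∂_2 − rank ∂_3 = (20 − 20) − 0 = 0, and there is no ∂_3, so H_2 = 0.

(K is a triangulation of the Klein bottle.)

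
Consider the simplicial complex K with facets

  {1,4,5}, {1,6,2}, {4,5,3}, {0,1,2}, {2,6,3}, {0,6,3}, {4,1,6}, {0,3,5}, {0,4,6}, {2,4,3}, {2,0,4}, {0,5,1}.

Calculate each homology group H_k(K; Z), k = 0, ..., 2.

Order the vertices as 0 < 1 < 2 < 3 < 4 < 5 < 6. Listing each simplex with vertices in this order, K has dimension 2 with simplices:

  0-simplices (7): [0], [1], [2], [3], [4], [5], [6]
  1-simplices (18): [0,1], [0,2], [0,3], [0,4], [0,5], [0,6], [1,2], [1,4], [1,5], [1,6], [2,3], [2,4], [2,6], [3,4], [3,5], [3,6], [4,5], [4,6]
  2-simplices (12): [0,1,2], [0,1,5], [0,2,4], [0,3,5], [0,3,6], [0,4,6], [1,2,6], [1,4,5], [1,4,6], [2,3,4], [2,3,6], [3,4,5]

giving chain groups C_0 ≅ Z^7, C_1 ≅ Z^18, C_2 ≅ Z^12.

∂_1: C_1 → C_0 sends each edge [p,q] (with p < q) to q − p.
The resulting 7×18 matrix has rank 6, and its Smith normal form has invariant factors (1,1,1,1,1,1).

The boundary map ∂_2: C_2 → C_1 acts by ∂[p,q,r] = [q,r] − [p,r] + [p,q]. For instance
  ∂[0,4,6] = [4,6] − [0,6] + [0,4],
  ∂[0,2,4] = [2,4] − [0,4] + [0,2].
The resulting 18×12 matrix has rank 12, and its Smith normal form has invariant factors (1,1,1,1,1,1,1,1,1,1,1,2).

Now H_k = ker ∂_k / im ∂_{k+1}, so:

  H_0: rank C_0 − rank ∂_1 = 7 − 6 = 1, and the invariant factors of ∂_1 are all 1, so H_0 = Z.
  H_1: rank ker ∂_1 − rank ∂_2 = (18 − 6) − 12 = 0, and ∂_2 has invariant factor 2 > 1, so H_1 = Z_2.
  H_2: rank ker ∂_2 − rank ∂_3 = (12 − 12) − 0 = 0, and there is no ∂_3, so H_2 = 0.

H_0 = Z,  H_1 = Z_2,  H_2 = 0.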